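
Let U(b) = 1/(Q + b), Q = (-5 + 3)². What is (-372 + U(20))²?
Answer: 79691329/576 ≈ 1.3835e+5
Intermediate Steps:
Q = 4 (Q = (-2)² = 4)
U(b) = 1/(4 + b)
(-372 + U(20))² = (-372 + 1/(4 + 20))² = (-372 + 1/24)² = (-8927/24)² = 79691329/576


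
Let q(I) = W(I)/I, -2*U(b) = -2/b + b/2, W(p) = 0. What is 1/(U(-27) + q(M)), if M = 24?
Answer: 108/725 ≈ 0.14897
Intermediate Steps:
U(b) = 1/b - b/4 (U(b) = -(-2/b + b/2)/2 = -(b/2 - 2/b)/2 = 1/b - b/4)
q(I) = 0 (q(I) = 0/I = 0)
1/(U(-27) + q(M)) = 1/((1/(-27) - 1/4*(-27)) + 0) = 1/((-1/27 + 27/4) + 0) = 1/(725/108 + 0) = 1/(725/108) = 108/725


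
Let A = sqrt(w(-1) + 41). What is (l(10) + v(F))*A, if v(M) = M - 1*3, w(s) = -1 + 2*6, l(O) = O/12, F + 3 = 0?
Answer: -31*sqrt(13)/3 ≈ -37.257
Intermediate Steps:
F = -3 (F = -3 + 0 = -3)
l(O) = O/12 (l(O) = O*(1/12) = O/12)
w(s) = 11 (w(s) = -1 + 12 = 11)
v(M) = -3 + M (v(M) = M - 3 = -3 + M)
A = 2*sqrt(13) (A = sqrt(11 + 41) = sqrt(52) = 2*sqrt(13) ≈ 7.2111)
(l(10) + v(F))*A = ((1/12)*10 + (-3 - 3))*(2*sqrt(13)) = (5/6 - 6)*(2*sqrt(13)) = -31*sqrt(13)/3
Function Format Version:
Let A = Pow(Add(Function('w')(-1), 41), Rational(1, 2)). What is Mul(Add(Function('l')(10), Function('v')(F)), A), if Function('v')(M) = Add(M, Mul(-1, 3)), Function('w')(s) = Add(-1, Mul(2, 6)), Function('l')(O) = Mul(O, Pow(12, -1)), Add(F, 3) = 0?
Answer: Mul(Rational(-31, 3), Pow(13, Rational(1, 2))) ≈ -37.257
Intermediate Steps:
F = -3 (F = Add(-3, 0) = -3)
Function('l')(O) = Mul(Rational(1, 12), O) (Function('l')(O) = Mul(O, Rational(1, 12)) = Mul(Rational(1, 12), O))
Function('w')(s) = 11 (Function('w')(s) = Add(-1, 12) = 11)
Function('v')(M) = Add(-3, M) (Function('v')(M) = Add(M, -3) = Add(-3, M))
A = Mul(2, Pow(13, Rational(1, 2))) (A = Pow(Add(11, 41), Rational(1, 2)) = Pow(52, Rational(1, 2)) = Mul(2, Pow(13, Rational(1, 2))) ≈ 7.2111)
Mul(Add(Function('l')(10), Function('v')(F)), A) = Mul(Add(Mul(Rational(1, 12), 10), Add(-3, -3)), Mul(2, Pow(13, Rational(1, 2)))) = Mul(Add(Rational(5, 6), -6), Mul(2, Pow(13, Rational(1, 2)))) = Mul(Rational(-31, 6), Mul(2, Pow(13, Rational(1, 2)))) = Mul(Rational(-31, 3), Pow(13, Rational(1, 2)))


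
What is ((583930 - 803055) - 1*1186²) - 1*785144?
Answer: -2410865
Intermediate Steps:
((583930 - 803055) - 1*1186²) - 1*785144 = (-219125 - 1*1406596) - 785144 = (-219125 - 1406596) - 785144 = -1625721 - 785144 = -2410865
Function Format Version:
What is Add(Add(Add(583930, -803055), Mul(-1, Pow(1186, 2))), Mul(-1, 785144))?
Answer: -2410865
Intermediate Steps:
Add(Add(Add(583930, -803055), Mul(-1, Pow(1186, 2))), Mul(-1, 785144)) = Add(Add(-219125, Mul(-1, 1406596)), -785144) = Add(Add(-219125, -1406596), -785144) = Add(-1625721, -785144) = -2410865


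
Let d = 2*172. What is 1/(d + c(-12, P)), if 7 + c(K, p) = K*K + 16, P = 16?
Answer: 1/497 ≈ 0.0020121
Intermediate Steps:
c(K, p) = 9 + K² (c(K, p) = -7 + (K*K + 16) = -7 + (K² + 16) = -7 + (16 + K²) = 9 + K²)
d = 344
1/(d + c(-12, P)) = 1/(344 + (9 + (-12)²)) = 1/(344 + (9 + 144)) = 1/(344 + 153) = 1/497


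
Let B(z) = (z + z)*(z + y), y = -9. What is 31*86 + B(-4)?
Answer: 2770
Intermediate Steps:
B(z) = 2*z*(-9 + z) (B(z) = (z + z)*(z - 9) = (2*z)*(-9 + z) = 2*z*(-9 + z))
31*86 + B(-4) = 31*86 + 2*(-4)*(-9 - 4) = 2666 + 2*(-4)*(-13) = 2666 + 104 = 2770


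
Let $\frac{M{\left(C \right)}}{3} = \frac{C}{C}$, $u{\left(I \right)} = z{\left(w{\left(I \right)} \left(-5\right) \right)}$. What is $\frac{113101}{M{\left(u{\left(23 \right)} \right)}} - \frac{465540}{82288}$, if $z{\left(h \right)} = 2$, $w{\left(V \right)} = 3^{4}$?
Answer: $\frac{2326364617}{61716} \approx 37695.0$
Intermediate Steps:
$w{\left(V \right)} = 81$
$u{\left(I \right)} = 2$
$M{\left(C \right)} = 3$ ($M{\left(C \right)} = 3 \frac{C}{C} = 3 \cdot 1 = 3$)
$\frac{113101}{M{\left(u{\left(23 \right)} \right)}} - \frac{465540}{82288} = \frac{113101}{3} - \frac{465540}{82288} = 113101 \cdot \frac{1}{3} - \frac{116385}{20572} = \frac{113101}{3} - \frac{116385}{20572} = \frac{2326364617}{61716}$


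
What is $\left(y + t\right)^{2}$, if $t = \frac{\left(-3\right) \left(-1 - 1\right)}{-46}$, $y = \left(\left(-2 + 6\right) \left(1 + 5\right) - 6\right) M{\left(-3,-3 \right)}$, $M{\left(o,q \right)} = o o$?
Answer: $\frac{13860729}{529} \approx 26202.0$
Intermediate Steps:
$M{\left(o,q \right)} = o^{2}$
$y = 162$ ($y = \left(\left(-2 + 6\right) \left(1 + 5\right) - 6\right) \left(-3\right)^{2} = \left(4 \cdot 6 - 6\right) 9 = \left(24 - 6\right) 9 = 18 \cdot 9 = 162$)
$t = - \frac{3}{23}$ ($t = \left(-3\right) \left(-2\right) \left(- \frac{1}{46}\right) = 6 \left(- \frac{1}{46}\right) = - \frac{3}{23} \approx -0.13043$)
$\left(y + t\right)^{2} = \left(162 - \frac{3}{23}\right)^{2} = \left(\frac{3723}{23}\right)^{2} = \frac{13860729}{529}$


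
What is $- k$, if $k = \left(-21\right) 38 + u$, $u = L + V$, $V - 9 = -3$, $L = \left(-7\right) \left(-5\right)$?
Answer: $757$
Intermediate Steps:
$L = 35$
$V = 6$ ($V = 9 - 3 = 6$)
$u = 41$ ($u = 35 + 6 = 41$)
$k = -757$ ($k = \left(-21\right) 38 + 41 = -798 + 41 = -757$)
$- k = \left(-1\right) \left(-757\right) = 757$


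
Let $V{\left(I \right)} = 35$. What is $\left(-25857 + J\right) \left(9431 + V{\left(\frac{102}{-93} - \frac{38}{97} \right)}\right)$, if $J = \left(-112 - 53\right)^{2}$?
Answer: $12949488$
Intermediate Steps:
$J = 27225$ ($J = \left(-165\right)^{2} = 27225$)
$\left(-25857 + J\right) \left(9431 + V{\left(\frac{102}{-93} - \frac{38}{97} \right)}\right) = \left(-25857 + 27225\right) \left(9431 + 35\right) = 1368 \cdot 9466 = 12949488$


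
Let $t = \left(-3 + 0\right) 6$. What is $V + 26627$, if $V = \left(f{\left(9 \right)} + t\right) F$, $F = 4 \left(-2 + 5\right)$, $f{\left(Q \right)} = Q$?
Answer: $26519$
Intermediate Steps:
$t = -18$ ($t = \left(-3\right) 6 = -18$)
$F = 12$ ($F = 4 \cdot 3 = 12$)
$V = -108$ ($V = \left(9 - 18\right) 12 = \left(-9\right) 12 = -108$)
$V + 26627 = -108 + 26627 = 26519$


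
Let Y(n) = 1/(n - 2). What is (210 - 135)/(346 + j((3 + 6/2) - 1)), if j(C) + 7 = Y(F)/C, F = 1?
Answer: 375/1694 ≈ 0.22137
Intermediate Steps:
Y(n) = 1/(-2 + n)
j(C) = -7 - 1/C (j(C) = -7 + 1/((-2 + 1)*C) = -7 + 1/((-1)*C) = -7 - 1/C)
(210 - 135)/(346 + j((3 + 6/2) - 1)) = (210 - 135)/(346 + (-7 - 1/((3 + 6/2) - 1))) = 75/(346 + (-7 - 1/((3 + 6*(1/2)) - 1))) = 75/(346 + (-7 - 1/((3 + 3) - 1))) = 75/(346 + (-7 - 1/(6 - 1))) = 75/(346 + (-7 - 1/5)) = 75/(346 - 36/5) = 75/(1694/5) = 75*(5/1694) = 375/1694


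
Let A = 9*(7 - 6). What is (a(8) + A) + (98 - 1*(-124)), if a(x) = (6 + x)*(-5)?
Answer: 161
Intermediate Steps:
a(x) = -30 - 5*x
A = 9 (A = 9*1 = 9)
(a(8) + A) + (98 - 1*(-124)) = ((-30 - 5*8) + 9) + (98 - 1*(-124)) = ((-30 - 40) + 9) + (98 + 124) = (-70 + 9) + 222 = -61 + 222 = 161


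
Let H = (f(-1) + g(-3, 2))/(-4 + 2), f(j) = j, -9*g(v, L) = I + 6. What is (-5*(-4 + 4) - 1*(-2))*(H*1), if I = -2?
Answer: 13/9 ≈ 1.4444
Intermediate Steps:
g(v, L) = -4/9 (g(v, L) = -(-2 + 6)/9 = -⅑*4 = -4/9)
H = 13/18 (H = (-1 - 4/9)/(-4 + 2) = -13/9/(-2) = -13/9*(-½) = 13/18 ≈ 0.72222)
(-5*(-4 + 4) - 1*(-2))*(H*1) = (-5*(-4 + 4) - 1*(-2))*((13/18)*1) = (-5*0 + 2)*(13/18) = (0 + 2)*(13/18) = 2*(13/18) = 13/9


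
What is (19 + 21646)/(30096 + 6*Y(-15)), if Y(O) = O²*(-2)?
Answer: 21665/27396 ≈ 0.79081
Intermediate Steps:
Y(O) = -2*O²
(19 + 21646)/(30096 + 6*Y(-15)) = (19 + 21646)/(30096 + 6*(-2*(-15)²)) = 21665/(30096 + 6*(-2*225)) = 21665/(30096 + 6*(-450)) = 21665/(30096 - 2700) = 21665/27396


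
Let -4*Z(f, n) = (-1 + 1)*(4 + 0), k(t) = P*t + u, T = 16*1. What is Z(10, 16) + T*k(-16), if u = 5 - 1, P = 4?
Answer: -960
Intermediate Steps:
T = 16
u = 4
k(t) = 4 + 4*t (k(t) = 4*t + 4 = 4 + 4*t)
Z(f, n) = 0 (Z(f, n) = -(-1 + 1)*(4 + 0)/4 = -0*4 = -¼*0 = 0)
Z(10, 16) + T*k(-16) = 0 + 16*(4 + 4*(-16)) = 0 + 16*(4 - 64) = 0 + 16*(-60) = 0 - 960 = -960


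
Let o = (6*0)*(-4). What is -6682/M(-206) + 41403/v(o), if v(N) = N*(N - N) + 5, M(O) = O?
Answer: 4281214/515 ≈ 8313.0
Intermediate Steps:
o = 0 (o = 0*(-4) = 0)
v(N) = 5 (v(N) = N*0 + 5 = 0 + 5 = 5)
-6682/M(-206) + 41403/v(o) = -6682/(-206) + 41403/5 = -6682*(-1/206) + 41403*(⅕) = 3341/103 + 41403/5 = 4281214/515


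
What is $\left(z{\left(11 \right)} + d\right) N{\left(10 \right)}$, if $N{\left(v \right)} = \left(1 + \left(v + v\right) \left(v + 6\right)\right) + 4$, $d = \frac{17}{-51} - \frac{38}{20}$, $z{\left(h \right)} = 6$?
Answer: $\frac{7345}{6} \approx 1224.2$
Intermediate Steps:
$d = - \frac{67}{30}$ ($d = 17 \left(- \frac{1}{51}\right) - \frac{19}{10} = - \frac{1}{3} - \frac{19}{10} = - \frac{67}{30} \approx -2.2333$)
$N{\left(v \right)} = 5 + 2 v \left(6 + v\right)$ ($N{\left(v \right)} = \left(1 + 2 v \left(6 + v\right)\right) + 4 = 5 + 2 v \left(6 + v\right)$)
$\left(z{\left(11 \right)} + d\right) N{\left(10 \right)} = \left(6 - \frac{67}{30}\right) \left(5 + 2 \cdot 10^{2} + 12 \cdot 10\right) = \frac{113 \left(5 + 2 \cdot 100 + 120\right)}{30} = \frac{113 \left(5 + 200 + 120\right)}{30} = \frac{113}{30} \cdot 325 = \frac{7345}{6}$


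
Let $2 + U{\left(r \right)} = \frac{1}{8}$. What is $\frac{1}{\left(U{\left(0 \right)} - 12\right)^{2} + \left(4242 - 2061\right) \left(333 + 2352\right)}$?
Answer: $\frac{64}{374795361} \approx 1.7076 \cdot 10^{-7}$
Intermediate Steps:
$U{\left(r \right)} = - \frac{15}{8}$ ($U{\left(r \right)} = -2 + \frac{1}{8} = - \frac{15}{8}$)
$\frac{1}{\left(U{\left(0 \right)} - 12\right)^{2} + \left(4242 - 2061\right) \left(333 + 2352\right)} = \frac{1}{\left(- \frac{15}{8} - 12\right)^{2} + \left(4242 - 2061\right) \left(333 + 2352\right)} = \frac{1}{\left(- \frac{111}{8}\right)^{2} + 2181 \cdot 2685} = \frac{1}{\frac{12321}{64} + 5855985} = \frac{1}{\frac{374795361}{64}} = \frac{64}{374795361}$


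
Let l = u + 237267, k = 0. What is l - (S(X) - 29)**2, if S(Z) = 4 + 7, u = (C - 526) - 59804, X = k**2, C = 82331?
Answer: 258944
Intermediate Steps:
X = 0 (X = 0**2 = 0)
u = 22001 (u = (82331 - 526) - 59804 = 81805 - 59804 = 22001)
S(Z) = 11
l = 259268 (l = 22001 + 237267 = 259268)
l - (S(X) - 29)**2 = 259268 - (11 - 29)**2 = 259268 - 1*(-18)**2 = 259268 - 1*324 = 259268 - 324 = 258944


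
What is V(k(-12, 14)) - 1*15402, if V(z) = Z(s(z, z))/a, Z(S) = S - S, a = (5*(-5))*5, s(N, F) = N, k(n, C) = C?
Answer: -15402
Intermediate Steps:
a = -125 (a = -25*5 = -125)
Z(S) = 0
V(z) = 0 (V(z) = 0/(-125) = 0*(-1/125) = 0)
V(k(-12, 14)) - 1*15402 = 0 - 1*15402 = 0 - 15402 = -15402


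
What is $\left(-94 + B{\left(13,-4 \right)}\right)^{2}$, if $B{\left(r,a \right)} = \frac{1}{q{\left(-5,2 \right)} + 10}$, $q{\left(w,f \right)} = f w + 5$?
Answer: $\frac{219961}{25} \approx 8798.4$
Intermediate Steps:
$q{\left(w,f \right)} = 5 + f w$
$B{\left(r,a \right)} = \frac{1}{5}$ ($B{\left(r,a \right)} = \frac{1}{\left(5 + 2 \left(-5\right)\right) + 10} = \frac{1}{\left(5 - 10\right) + 10} = \frac{1}{-5 + 10} = \frac{1}{5}$)
$\left(-94 + B{\left(13,-4 \right)}\right)^{2} = \left(-94 + \frac{1}{5}\right)^{2} = \left(- \frac{469}{5}\right)^{2} = \frac{219961}{25}$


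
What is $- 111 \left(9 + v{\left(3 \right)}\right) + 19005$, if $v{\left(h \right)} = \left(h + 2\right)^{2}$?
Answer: $15231$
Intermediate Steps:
$v{\left(h \right)} = \left(2 + h\right)^{2}$
$- 111 \left(9 + v{\left(3 \right)}\right) + 19005 = - 111 \left(9 + \left(2 + 3\right)^{2}\right) + 19005 = - 111 \left(9 + 5^{2}\right) + 19005 = - 111 \left(9 + 25\right) + 19005 = \left(-111\right) 34 + 19005 = -3774 + 19005 = 15231$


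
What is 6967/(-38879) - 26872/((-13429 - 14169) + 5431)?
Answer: 890318999/861830793 ≈ 1.0331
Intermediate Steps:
6967/(-38879) - 26872/((-13429 - 14169) + 5431) = 6967*(-1/38879) - 26872/(-27598 + 5431) = -6967/38879 - 26872/(-22167) = -6967/38879 - 26872*(-1/22167) = -6967/38879 + 26872/22167 = 890318999/861830793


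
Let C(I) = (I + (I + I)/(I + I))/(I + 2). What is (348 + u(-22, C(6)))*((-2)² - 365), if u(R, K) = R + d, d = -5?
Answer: -115881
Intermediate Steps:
C(I) = (1 + I)/(2 + I) (C(I) = (I + (2*I)/((2*I)))/(2 + I) = (I + (2*I)*(1/(2*I)))/(2 + I) = (I + 1)/(2 + I) = (1 + I)/(2 + I))
u(R, K) = -5 + R (u(R, K) = R - 5 = -5 + R)
(348 + u(-22, C(6)))*((-2)² - 365) = (348 + (-5 - 22))*((-2)² - 365) = (348 - 27)*(4 - 365) = 321*(-361) = -115881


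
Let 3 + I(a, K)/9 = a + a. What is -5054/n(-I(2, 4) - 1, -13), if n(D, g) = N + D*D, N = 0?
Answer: -2527/50 ≈ -50.540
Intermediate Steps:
I(a, K) = -27 + 18*a (I(a, K) = -27 + 9*(a + a) = -27 + 9*(2*a) = -27 + 18*a)
n(D, g) = D**2 (n(D, g) = 0 + D*D = 0 + D**2 = D**2)
-5054/n(-I(2, 4) - 1, -13) = -5054/(-(-27 + 18*2) - 1)**2 = -5054/(-(-27 + 36) - 1)**2 = -5054/(-1*9 - 1)**2 = -5054/(-9 - 1)**2 = -5054/((-10)**2) = -5054/100 = -5054*1/100 = -2527/50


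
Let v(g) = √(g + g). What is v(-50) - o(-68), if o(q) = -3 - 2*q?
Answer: -133 + 10*I ≈ -133.0 + 10.0*I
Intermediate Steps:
v(g) = √2*√g (v(g) = √(2*g) = √2*√g)
v(-50) - o(-68) = √2*√(-50) - (-3 - 2*(-68)) = √2*(5*I*√2) - (-3 + 136) = 10*I - 1*133 = 10*I - 133 = -133 + 10*I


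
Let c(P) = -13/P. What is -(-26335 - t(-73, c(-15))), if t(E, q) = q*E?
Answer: 394076/15 ≈ 26272.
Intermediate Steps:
t(E, q) = E*q
-(-26335 - t(-73, c(-15))) = -(-26335 - (-73)*(-13/(-15))) = -(-26335 - (-73)*(-13*(-1/15))) = -(-26335 - (-73)*13/15) = -(-26335 - 1*(-949/15)) = -(-26335 + 949/15) = -1*(-394076/15) = 394076/15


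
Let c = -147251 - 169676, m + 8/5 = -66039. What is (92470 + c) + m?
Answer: -1452488/5 ≈ -2.9050e+5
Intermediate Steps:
m = -330203/5 (m = -8/5 - 66039 = -330203/5 ≈ -66041.)
c = -316927
(92470 + c) + m = (92470 - 316927) - 330203/5 = -224457 - 330203/5 = -1452488/5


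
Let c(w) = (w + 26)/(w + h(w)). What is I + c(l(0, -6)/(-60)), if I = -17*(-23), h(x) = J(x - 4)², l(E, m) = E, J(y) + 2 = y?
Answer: 7051/18 ≈ 391.72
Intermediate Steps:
J(y) = -2 + y
h(x) = (-6 + x)² (h(x) = (-2 + (x - 4))² = (-2 + (-4 + x))² = (-6 + x)²)
I = 391
c(w) = (26 + w)/(w + (-6 + w)²) (c(w) = (w + 26)/(w + (-6 + w)²) = (26 + w)/(w + (-6 + w)²))
I + c(l(0, -6)/(-60)) = 391 + (26 + 0/(-60))/(0/(-60) + (-6 + 0/(-60))²) = 391 + (26 + 0*(-1/60))/(0*(-1/60) + (-6 + 0*(-1/60))²) = 391 + (26 + 0)/(0 + (-6 + 0)²) = 391 + 26/(0 + (-6)²) = 391 + 26/(0 + 36) = 391 + 26/36 = 391 + (1/36)*26 = 391 + 13/18 = 7051/18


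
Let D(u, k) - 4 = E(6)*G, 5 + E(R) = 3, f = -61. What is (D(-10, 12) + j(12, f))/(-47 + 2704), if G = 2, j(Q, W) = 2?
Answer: 2/2657 ≈ 0.00075273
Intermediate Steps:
E(R) = -2 (E(R) = -5 + 3 = -2)
D(u, k) = 0 (D(u, k) = 4 - 2*2 = 4 - 4 = 0)
(D(-10, 12) + j(12, f))/(-47 + 2704) = (0 + 2)/(-47 + 2704) = 2/2657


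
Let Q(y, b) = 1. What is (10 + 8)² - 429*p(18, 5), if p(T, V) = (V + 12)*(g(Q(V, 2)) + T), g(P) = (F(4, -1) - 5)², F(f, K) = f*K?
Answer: -721683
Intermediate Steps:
F(f, K) = K*f
g(P) = 81 (g(P) = (-1*4 - 5)² = (-4 - 5)² = (-9)² = 81)
p(T, V) = (12 + V)*(81 + T) (p(T, V) = (V + 12)*(81 + T) = (12 + V)*(81 + T))
(10 + 8)² - 429*p(18, 5) = (10 + 8)² - 429*(972 + 12*18 + 81*5 + 18*5) = 18² - 429*(972 + 216 + 405 + 90) = 324 - 429*1683 = 324 - 722007 = -721683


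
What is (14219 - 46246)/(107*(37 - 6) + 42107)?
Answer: -32027/45424 ≈ -0.70507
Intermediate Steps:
(14219 - 46246)/(107*(37 - 6) + 42107) = -32027/(107*31 + 42107) = -32027/(3317 + 42107) = -32027/45424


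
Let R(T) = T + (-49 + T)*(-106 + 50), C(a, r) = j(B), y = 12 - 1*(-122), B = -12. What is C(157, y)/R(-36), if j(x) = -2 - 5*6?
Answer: -8/1181 ≈ -0.0067739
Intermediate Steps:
y = 134 (y = 12 + 122 = 134)
j(x) = -32 (j(x) = -2 - 30 = -32)
C(a, r) = -32
R(T) = 2744 - 55*T (R(T) = T + (-49 + T)*(-56) = T + (2744 - 56*T) = 2744 - 55*T)
C(157, y)/R(-36) = -32/(2744 - 55*(-36)) = -32/(2744 + 1980) = -32/4724 = -32*1/4724 = -8/1181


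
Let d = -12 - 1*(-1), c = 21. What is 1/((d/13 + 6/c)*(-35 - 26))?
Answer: 91/3111 ≈ 0.029251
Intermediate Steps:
d = -11 (d = -12 + 1 = -11)
1/((d/13 + 6/c)*(-35 - 26)) = 1/((-11/13 + 6/21)*(-35 - 26)) = 1/((-11*1/13 + 6*(1/21))*(-61)) = 1/((-11/13 + 2/7)*(-61)) = 1/(-51/91*(-61)) = 1/(3111/91) = 91/3111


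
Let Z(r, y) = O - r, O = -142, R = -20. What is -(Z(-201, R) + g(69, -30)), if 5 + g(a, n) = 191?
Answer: -245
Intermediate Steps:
g(a, n) = 186 (g(a, n) = -5 + 191 = 186)
Z(r, y) = -142 - r
-(Z(-201, R) + g(69, -30)) = -((-142 - 1*(-201)) + 186) = -((-142 + 201) + 186) = -(59 + 186) = -1*245 = -245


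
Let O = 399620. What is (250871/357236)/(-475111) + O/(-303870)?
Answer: -138420982335421/105254833660548 ≈ -1.3151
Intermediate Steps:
(250871/357236)/(-475111) + O/(-303870) = (250871/357236)/(-475111) + 399620/(-303870) = (250871*(1/357236))*(-1/475111) + 399620*(-1/303870) = (250871/357236)*(-1/475111) - 39962/30387 = -250871/169726753196 - 39962/30387 = -138420982335421/105254833660548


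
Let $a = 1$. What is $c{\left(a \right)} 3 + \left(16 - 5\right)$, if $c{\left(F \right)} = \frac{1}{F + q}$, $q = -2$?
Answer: $8$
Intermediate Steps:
$c{\left(F \right)} = \frac{1}{-2 + F}$ ($c{\left(F \right)} = \frac{1}{F - 2} = \frac{1}{-2 + F}$)
$c{\left(a \right)} 3 + \left(16 - 5\right) = \frac{1}{-2 + 1} \cdot 3 + \left(16 - 5\right) = \frac{1}{-1} \cdot 3 + 11 = \left(-1\right) 3 + 11 = -3 + 11 = 8$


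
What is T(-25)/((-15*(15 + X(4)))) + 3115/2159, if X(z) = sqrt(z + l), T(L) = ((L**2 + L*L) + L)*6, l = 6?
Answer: -3039785/92837 + 98*sqrt(10)/43 ≈ -25.536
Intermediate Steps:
T(L) = 6*L + 12*L**2 (T(L) = ((L**2 + L**2) + L)*6 = (2*L**2 + L)*6 = (L + 2*L**2)*6 = 6*L + 12*L**2)
X(z) = sqrt(6 + z) (X(z) = sqrt(z + 6) = sqrt(6 + z))
T(-25)/((-15*(15 + X(4)))) + 3115/2159 = (6*(-25)*(1 + 2*(-25)))/((-15*(15 + sqrt(6 + 4)))) + 3115/2159 = (6*(-25)*(1 - 50))/((-15*(15 + sqrt(10)))) + 3115*(1/2159) = (6*(-25)*(-49))/(-225 - 15*sqrt(10)) + 3115/2159 = 7350/(-225 - 15*sqrt(10)) + 3115/2159 = 3115/2159 + 7350/(-225 - 15*sqrt(10))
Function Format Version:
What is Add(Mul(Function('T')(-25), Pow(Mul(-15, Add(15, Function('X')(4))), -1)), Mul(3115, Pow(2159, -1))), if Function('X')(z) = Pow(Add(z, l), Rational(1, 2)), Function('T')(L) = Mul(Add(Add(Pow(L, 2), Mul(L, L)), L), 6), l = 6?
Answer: Add(Rational(-3039785, 92837), Mul(Rational(98, 43), Pow(10, Rational(1, 2)))) ≈ -25.536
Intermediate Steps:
Function('T')(L) = Add(Mul(6, L), Mul(12, Pow(L, 2))) (Function('T')(L) = Mul(Add(Add(Pow(L, 2), Pow(L, 2)), L), 6) = Mul(Add(Mul(2, Pow(L, 2)), L), 6) = Mul(Add(L, Mul(2, Pow(L, 2))), 6) = Add(Mul(6, L), Mul(12, Pow(L, 2))))
Function('X')(z) = Pow(Add(6, z), Rational(1, 2)) (Function('X')(z) = Pow(Add(z, 6), Rational(1, 2)) = Pow(Add(6, z), Rational(1, 2)))
Add(Mul(Function('T')(-25), Pow(Mul(-15, Add(15, Function('X')(4))), -1)), Mul(3115, Pow(2159, -1))) = Add(Mul(Mul(6, -25, Add(1, Mul(2, -25))), Pow(Mul(-15, Add(15, Pow(Add(6, 4), Rational(1, 2)))), -1)), Mul(3115, Pow(2159, -1))) = Add(Mul(Mul(6, -25, Add(1, -50)), Pow(Mul(-15, Add(15, Pow(10, Rational(1, 2)))), -1)), Mul(3115, Rational(1, 2159))) = Add(Mul(Mul(6, -25, -49), Pow(Add(-225, Mul(-15, Pow(10, Rational(1, 2)))), -1)), Rational(3115, 2159)) = Add(Mul(7350, Pow(Add(-225, Mul(-15, Pow(10, Rational(1, 2)))), -1)), Rational(3115, 2159)) = Add(Rational(3115, 2159), Mul(7350, Pow(Add(-225, Mul(-15, Pow(10, Rational(1, 2)))), -1)))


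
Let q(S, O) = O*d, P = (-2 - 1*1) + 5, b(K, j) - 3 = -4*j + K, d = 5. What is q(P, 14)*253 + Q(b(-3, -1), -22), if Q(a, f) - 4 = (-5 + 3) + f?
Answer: 17690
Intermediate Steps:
b(K, j) = 3 + K - 4*j (b(K, j) = 3 + (-4*j + K) = 3 + (K - 4*j) = 3 + K - 4*j)
Q(a, f) = 2 + f (Q(a, f) = 4 + ((-5 + 3) + f) = 4 + (-2 + f) = 2 + f)
P = 2 (P = (-2 - 1) + 5 = -3 + 5 = 2)
q(S, O) = 5*O (q(S, O) = O*5 = 5*O)
q(P, 14)*253 + Q(b(-3, -1), -22) = (5*14)*253 + (2 - 22) = 70*253 - 20 = 17710 - 20 = 17690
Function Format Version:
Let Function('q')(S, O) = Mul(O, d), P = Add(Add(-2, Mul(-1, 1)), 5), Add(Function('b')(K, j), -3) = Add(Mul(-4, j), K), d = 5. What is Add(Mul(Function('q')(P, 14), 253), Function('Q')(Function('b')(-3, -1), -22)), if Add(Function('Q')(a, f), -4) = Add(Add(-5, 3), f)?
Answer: 17690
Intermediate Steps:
Function('b')(K, j) = Add(3, K, Mul(-4, j)) (Function('b')(K, j) = Add(3, Add(Mul(-4, j), K)) = Add(3, Add(K, Mul(-4, j))) = Add(3, K, Mul(-4, j)))
Function('Q')(a, f) = Add(2, f) (Function('Q')(a, f) = Add(4, Add(Add(-5, 3), f)) = Add(4, Add(-2, f)) = Add(2, f))
P = 2 (P = Add(Add(-2, -1), 5) = Add(-3, 5) = 2)
Function('q')(S, O) = Mul(5, O) (Function('q')(S, O) = Mul(O, 5) = Mul(5, O))
Add(Mul(Function('q')(P, 14), 253), Function('Q')(Function('b')(-3, -1), -22)) = Add(Mul(Mul(5, 14), 253), Add(2, -22)) = Add(Mul(70, 253), -20) = Add(17710, -20) = 17690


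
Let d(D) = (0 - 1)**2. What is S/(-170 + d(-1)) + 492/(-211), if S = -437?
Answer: 9059/35659 ≈ 0.25405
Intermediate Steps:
d(D) = 1 (d(D) = (-1)**2 = 1)
S/(-170 + d(-1)) + 492/(-211) = -437/(-170 + 1) + 492/(-211) = -437/(-169) + 492*(-1/211) = -437*(-1/169) - 492/211 = 437/169 - 492/211 = 9059/35659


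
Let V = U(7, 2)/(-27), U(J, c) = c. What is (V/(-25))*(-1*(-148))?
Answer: 296/675 ≈ 0.43852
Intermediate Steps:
V = -2/27 (V = 2/(-27) = 2*(-1/27) = -2/27 ≈ -0.074074)
(V/(-25))*(-1*(-148)) = (-2/27/(-25))*(-1*(-148)) = -2/27*(-1/25)*148 = (2/675)*148 = 296/675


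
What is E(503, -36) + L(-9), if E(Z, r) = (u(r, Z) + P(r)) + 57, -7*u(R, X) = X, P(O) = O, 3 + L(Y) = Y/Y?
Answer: -370/7 ≈ -52.857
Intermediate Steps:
L(Y) = -2 (L(Y) = -3 + Y/Y = -3 + 1 = -2)
u(R, X) = -X/7
E(Z, r) = 57 + r - Z/7 (E(Z, r) = (-Z/7 + r) + 57 = (r - Z/7) + 57 = 57 + r - Z/7)
E(503, -36) + L(-9) = (57 - 36 - 1/7*503) - 2 = (57 - 36 - 503/7) - 2 = -356/7 - 2 = -370/7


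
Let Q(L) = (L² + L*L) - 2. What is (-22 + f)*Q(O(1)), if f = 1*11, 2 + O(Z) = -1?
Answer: -176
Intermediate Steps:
O(Z) = -3 (O(Z) = -2 - 1 = -3)
f = 11
Q(L) = -2 + 2*L² (Q(L) = (L² + L²) - 2 = 2*L² - 2 = -2 + 2*L²)
(-22 + f)*Q(O(1)) = (-22 + 11)*(-2 + 2*(-3)²) = -11*(-2 + 2*9) = -11*(-2 + 18) = -11*16 = -176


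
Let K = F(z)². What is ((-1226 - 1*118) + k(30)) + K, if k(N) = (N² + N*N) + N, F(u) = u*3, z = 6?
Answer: 810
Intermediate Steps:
F(u) = 3*u
k(N) = N + 2*N² (k(N) = (N² + N²) + N = 2*N² + N = N + 2*N²)
K = 324 (K = (3*6)² = 18² = 324)
((-1226 - 1*118) + k(30)) + K = ((-1226 - 1*118) + 30*(1 + 2*30)) + 324 = ((-1226 - 118) + 30*(1 + 60)) + 324 = (-1344 + 30*61) + 324 = (-1344 + 1830) + 324 = 486 + 324 = 810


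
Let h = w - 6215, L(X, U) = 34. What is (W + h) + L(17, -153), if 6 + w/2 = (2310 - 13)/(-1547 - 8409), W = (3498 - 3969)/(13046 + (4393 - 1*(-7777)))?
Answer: -388719063327/62762624 ≈ -6193.5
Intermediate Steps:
W = -471/25216 (W = -471/(13046 + (4393 + 7777)) = -471/(13046 + 12170) = -471/25216 ≈ -0.018679)
w = -62033/4978 (w = -12 + 2*((2310 - 13)/(-1547 - 8409)) = -12 + 2*(2297/(-9956)) = -12 + 2*(2297*(-1/9956)) = -12 + 2*(-2297/9956) = -12 - 2297/4978 = -62033/4978 ≈ -12.461)
h = -31000303/4978 (h = -62033/4978 - 6215 = -31000303/4978 ≈ -6227.5)
(W + h) + L(17, -153) = (-471/25216 - 31000303/4978) + 34 = -390852992543/62762624 + 34 = -388719063327/62762624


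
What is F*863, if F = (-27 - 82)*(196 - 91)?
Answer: -9877035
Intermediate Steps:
F = -11445 (F = -109*105 = -11445)
F*863 = -11445*863 = -9877035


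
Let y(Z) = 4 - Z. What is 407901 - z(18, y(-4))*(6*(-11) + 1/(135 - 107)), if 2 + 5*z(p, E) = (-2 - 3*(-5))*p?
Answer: 14383661/35 ≈ 4.1096e+5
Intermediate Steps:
z(p, E) = -⅖ + 13*p/5 (z(p, E) = -⅖ + ((-2 - 3*(-5))*p)/5 = -⅖ + ((-2 + 15)*p)/5 = -⅖ + (13*p)/5 = -⅖ + 13*p/5)
407901 - z(18, y(-4))*(6*(-11) + 1/(135 - 107)) = 407901 - (-⅖ + (13/5)*18)*(6*(-11) + 1/(135 - 107)) = 407901 - (-⅖ + 234/5)*(-66 + 1/28) = 407901 - 232*(-66 + 1/28)/5 = 407901 - 232*(-1847)/(5*28) = 407901 - 1*(-107126/35) = 407901 + 107126/35 = 14383661/35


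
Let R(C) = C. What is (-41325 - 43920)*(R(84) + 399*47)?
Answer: -1605760065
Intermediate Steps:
(-41325 - 43920)*(R(84) + 399*47) = (-41325 - 43920)*(84 + 399*47) = -85245*(84 + 18753) = -85245*18837 = -1605760065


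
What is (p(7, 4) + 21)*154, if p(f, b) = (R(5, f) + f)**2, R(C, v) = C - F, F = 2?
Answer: 18634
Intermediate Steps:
R(C, v) = -2 + C (R(C, v) = C - 1*2 = C - 2 = -2 + C)
p(f, b) = (3 + f)**2 (p(f, b) = ((-2 + 5) + f)**2 = (3 + f)**2)
(p(7, 4) + 21)*154 = ((3 + 7)**2 + 21)*154 = (10**2 + 21)*154 = (100 + 21)*154 = 121*154 = 18634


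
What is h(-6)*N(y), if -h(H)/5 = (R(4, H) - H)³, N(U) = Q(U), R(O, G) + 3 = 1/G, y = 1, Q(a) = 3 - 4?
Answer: 24565/216 ≈ 113.73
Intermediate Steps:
Q(a) = -1
R(O, G) = -3 + 1/G
N(U) = -1
h(H) = -5*(-3 + 1/H - H)³ (h(H) = -5*((-3 + 1/H) - H)³ = -5*(-3 + 1/H - H)³)
h(-6)*N(y) = (5*(-1 - 6*(3 - 6))³/(-6)³)*(-1) = (5*(-1/216)*(-1 - 6*(-3))³)*(-1) = (5*(-1/216)*(-1 + 18)³)*(-1) = (5*(-1/216)*17³)*(-1) = (5*(-1/216)*4913)*(-1) = -24565/216*(-1) = 24565/216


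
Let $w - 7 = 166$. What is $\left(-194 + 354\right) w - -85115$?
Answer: $112795$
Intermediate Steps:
$w = 173$ ($w = 7 + 166 = 173$)
$\left(-194 + 354\right) w - -85115 = \left(-194 + 354\right) 173 - -85115 = 160 \cdot 173 + 85115 = 27680 + 85115 = 112795$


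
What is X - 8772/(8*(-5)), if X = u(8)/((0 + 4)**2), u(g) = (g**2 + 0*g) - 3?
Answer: 17849/80 ≈ 223.11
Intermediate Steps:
u(g) = -3 + g**2 (u(g) = (g**2 + 0) - 3 = g**2 - 3 = -3 + g**2)
X = 61/16 (X = (-3 + 8**2)/((0 + 4)**2) = (-3 + 64)/(4**2) = 61/16 ≈ 3.8125)
X - 8772/(8*(-5)) = 61/16 - 8772/(8*(-5)) = 61/16 - 8772/(-40) = 61/16 - 8772*(-1)/40 = 61/16 - 68*(-129/40) = 61/16 + 2193/10 = 17849/80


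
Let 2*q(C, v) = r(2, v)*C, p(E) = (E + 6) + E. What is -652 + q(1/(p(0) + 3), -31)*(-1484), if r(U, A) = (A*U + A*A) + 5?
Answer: -676636/9 ≈ -75182.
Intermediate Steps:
r(U, A) = 5 + A² + A*U (r(U, A) = (A*U + A²) + 5 = (A² + A*U) + 5 = 5 + A² + A*U)
p(E) = 6 + 2*E (p(E) = (6 + E) + E = 6 + 2*E)
q(C, v) = C*(5 + v² + 2*v)/2 (q(C, v) = ((5 + v² + v*2)*C)/2 = ((5 + v² + 2*v)*C)/2 = (C*(5 + v² + 2*v))/2 = C*(5 + v² + 2*v)/2)
-652 + q(1/(p(0) + 3), -31)*(-1484) = -652 + ((5 + (-31)² + 2*(-31))/(2*((6 + 2*0) + 3)))*(-1484) = -652 + ((5 + 961 - 62)/(2*((6 + 0) + 3)))*(-1484) = -652 + ((½)*904/(6 + 3))*(-1484) = -652 + ((½)*904/9)*(-1484) = -652 + ((½)*(⅑)*904)*(-1484) = -652 + (452/9)*(-1484) = -652 - 670768/9 = -676636/9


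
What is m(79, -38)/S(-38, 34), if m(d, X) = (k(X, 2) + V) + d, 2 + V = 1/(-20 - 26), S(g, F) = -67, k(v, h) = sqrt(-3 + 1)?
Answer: -3541/3082 - I*sqrt(2)/67 ≈ -1.1489 - 0.021108*I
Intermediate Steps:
k(v, h) = I*sqrt(2) (k(v, h) = sqrt(-2) = I*sqrt(2))
V = -93/46 (V = -2 + 1/(-20 - 26) = -2 + 1/(-46) = -2 - 1/46 = -93/46 ≈ -2.0217)
m(d, X) = -93/46 + d + I*sqrt(2) (m(d, X) = (I*sqrt(2) - 93/46) + d = (-93/46 + I*sqrt(2)) + d = -93/46 + d + I*sqrt(2))
m(79, -38)/S(-38, 34) = (-93/46 + 79 + I*sqrt(2))/(-67) = (3541/46 + I*sqrt(2))*(-1/67) = -3541/3082 - I*sqrt(2)/67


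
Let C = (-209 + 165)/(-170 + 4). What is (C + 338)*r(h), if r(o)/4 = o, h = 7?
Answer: 786128/83 ≈ 9471.4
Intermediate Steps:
r(o) = 4*o
C = 22/83 (C = -44/(-166) = -44*(-1/166) = 22/83 ≈ 0.26506)
(C + 338)*r(h) = (22/83 + 338)*(4*7) = (28076/83)*28 = 786128/83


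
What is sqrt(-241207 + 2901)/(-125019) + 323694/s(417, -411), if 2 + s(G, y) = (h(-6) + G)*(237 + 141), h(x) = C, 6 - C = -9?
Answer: 161847/81647 - I*sqrt(238306)/125019 ≈ 1.9823 - 0.0039047*I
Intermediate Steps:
C = 15 (C = 6 - 1*(-9) = 6 + 9 = 15)
h(x) = 15
s(G, y) = 5668 + 378*G (s(G, y) = -2 + (15 + G)*(237 + 141) = -2 + (15 + G)*378 = -2 + (5670 + 378*G) = 5668 + 378*G)
sqrt(-241207 + 2901)/(-125019) + 323694/s(417, -411) = sqrt(-241207 + 2901)/(-125019) + 323694/(5668 + 378*417) = sqrt(-238306)*(-1/125019) + 323694/(5668 + 157626) = (I*sqrt(238306))*(-1/125019) + 323694/163294 = -I*sqrt(238306)/125019 + 323694*(1/163294) = -I*sqrt(238306)/125019 + 161847/81647 = 161847/81647 - I*sqrt(238306)/125019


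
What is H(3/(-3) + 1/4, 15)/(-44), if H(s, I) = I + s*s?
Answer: -249/704 ≈ -0.35369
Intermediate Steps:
H(s, I) = I + s²
H(3/(-3) + 1/4, 15)/(-44) = (15 + (3/(-3) + 1/4)²)/(-44) = (15 + (3*(-⅓) + 1*(¼))²)*(-1/44) = (15 + (-1 + ¼)²)*(-1/44) = (15 + (-¾)²)*(-1/44) = (15 + 9/16)*(-1/44) = (249/16)*(-1/44) = -249/704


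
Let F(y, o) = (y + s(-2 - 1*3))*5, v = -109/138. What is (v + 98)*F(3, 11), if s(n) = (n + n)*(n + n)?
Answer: 6908725/138 ≈ 50063.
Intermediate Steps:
s(n) = 4*n² (s(n) = (2*n)*(2*n) = 4*n²)
v = -109/138 (v = -109*1/138 = -109/138 ≈ -0.78986)
F(y, o) = 500 + 5*y (F(y, o) = (y + 4*(-2 - 1*3)²)*5 = (y + 4*(-2 - 3)²)*5 = (y + 4*(-5)²)*5 = (y + 4*25)*5 = (y + 100)*5 = (100 + y)*5 = 500 + 5*y)
(v + 98)*F(3, 11) = (-109/138 + 98)*(500 + 5*3) = 13415*(500 + 15)/138 = (13415/138)*515 = 6908725/138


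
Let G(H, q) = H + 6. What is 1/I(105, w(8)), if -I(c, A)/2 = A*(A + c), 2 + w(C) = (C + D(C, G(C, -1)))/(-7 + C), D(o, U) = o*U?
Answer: -1/52628 ≈ -1.9001e-5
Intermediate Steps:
G(H, q) = 6 + H
D(o, U) = U*o
w(C) = -2 + (C + C*(6 + C))/(-7 + C) (w(C) = -2 + (C + (6 + C)*C)/(-7 + C) = -2 + (C + C*(6 + C))/(-7 + C))
I(c, A) = -2*A*(A + c)
1/I(105, w(8)) = 1/(-2*(14 - 1*8 + 8*(6 + 8))/(-7 + 8)*((14 - 1*8 + 8*(6 + 8))/(-7 + 8) + 105)) = 1/(-2*(14 - 8 + 8*14)/1*((14 - 8 + 8*14)/1 + 105)) = 1/(-2*1*(14 - 8 + 112)*(1*(14 - 8 + 112) + 105)) = 1/(-2*1*118*(1*118 + 105)) = 1/(-2*118*(118 + 105)) = 1/(-2*118*223) = 1/(-52628) = -1/52628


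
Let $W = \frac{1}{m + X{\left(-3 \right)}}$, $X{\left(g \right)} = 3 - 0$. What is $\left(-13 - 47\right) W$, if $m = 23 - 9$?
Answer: $- \frac{60}{17} \approx -3.5294$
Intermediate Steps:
$m = 14$
$X{\left(g \right)} = 3$ ($X{\left(g \right)} = 3 + 0 = 3$)
$W = \frac{1}{17}$ ($W = \frac{1}{14 + 3} = \frac{1}{17} \approx 0.058824$)
$\left(-13 - 47\right) W = \left(-13 - 47\right) \frac{1}{17} = \left(-60\right) \frac{1}{17} = - \frac{60}{17}$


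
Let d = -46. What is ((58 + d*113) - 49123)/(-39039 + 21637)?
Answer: 4933/1582 ≈ 3.1182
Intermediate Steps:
((58 + d*113) - 49123)/(-39039 + 21637) = ((58 - 46*113) - 49123)/(-39039 + 21637) = ((58 - 5198) - 49123)/(-17402) = (-5140 - 49123)*(-1/17402) = -54263*(-1/17402) = 4933/1582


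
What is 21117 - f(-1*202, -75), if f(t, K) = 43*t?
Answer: 29803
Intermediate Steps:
21117 - f(-1*202, -75) = 21117 - 43*(-1*202) = 21117 - 43*(-202) = 21117 - 1*(-8686) = 21117 + 8686 = 29803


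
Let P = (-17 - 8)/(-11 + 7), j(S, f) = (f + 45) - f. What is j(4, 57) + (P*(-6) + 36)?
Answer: 87/2 ≈ 43.500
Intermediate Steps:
j(S, f) = 45 (j(S, f) = (45 + f) - f = 45)
P = 25/4 (P = -25/(-4) = -25*(-¼) = 25/4 ≈ 6.2500)
j(4, 57) + (P*(-6) + 36) = 45 + ((25/4)*(-6) + 36) = 45 + (-75/2 + 36) = 45 - 3/2 = 87/2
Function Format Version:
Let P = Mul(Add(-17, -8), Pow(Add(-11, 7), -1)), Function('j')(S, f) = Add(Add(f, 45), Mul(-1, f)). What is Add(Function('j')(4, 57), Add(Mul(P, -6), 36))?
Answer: Rational(87, 2) ≈ 43.500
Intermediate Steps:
Function('j')(S, f) = 45 (Function('j')(S, f) = Add(Add(45, f), Mul(-1, f)) = 45)
P = Rational(25, 4) (P = Mul(-25, Pow(-4, -1)) = Mul(-25, Rational(-1, 4)) = Rational(25, 4) ≈ 6.2500)
Add(Function('j')(4, 57), Add(Mul(P, -6), 36)) = Add(45, Add(Mul(Rational(25, 4), -6), 36)) = Add(45, Add(Rational(-75, 2), 36)) = Add(45, Rational(-3, 2)) = Rational(87, 2)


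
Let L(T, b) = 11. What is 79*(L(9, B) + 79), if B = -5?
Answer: 7110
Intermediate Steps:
79*(L(9, B) + 79) = 79*(11 + 79) = 79*90 = 7110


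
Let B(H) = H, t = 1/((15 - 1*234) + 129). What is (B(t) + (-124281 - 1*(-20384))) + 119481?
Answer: 1402559/90 ≈ 15584.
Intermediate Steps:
t = -1/90 (t = 1/((15 - 234) + 129) = 1/(-219 + 129) = 1/(-90) = -1/90 ≈ -0.011111)
(B(t) + (-124281 - 1*(-20384))) + 119481 = (-1/90 + (-124281 - 1*(-20384))) + 119481 = (-1/90 + (-124281 + 20384)) + 119481 = (-1/90 - 103897) + 119481 = -9350731/90 + 119481 = 1402559/90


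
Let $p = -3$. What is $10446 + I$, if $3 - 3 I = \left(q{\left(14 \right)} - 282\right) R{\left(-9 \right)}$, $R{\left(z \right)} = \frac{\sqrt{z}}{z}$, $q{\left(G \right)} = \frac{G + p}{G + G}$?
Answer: $10447 - \frac{7885 i}{252} \approx 10447.0 - 31.29 i$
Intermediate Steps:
$q{\left(G \right)} = \frac{-3 + G}{2 G}$ ($q{\left(G \right)} = \frac{G - 3}{G + G} = \frac{-3 + G}{2 G}$)
$R{\left(z \right)} = \frac{1}{\sqrt{z}}$
$I = 1 - \frac{7885 i}{252}$ ($I = 1 - \frac{\left(\frac{-3 + 14}{2 \cdot 14} - 282\right) \frac{1}{\sqrt{-9}}}{3} = 1 - \frac{\left(\frac{1}{2} \cdot \frac{1}{14} \cdot 11 - 282\right) \left(- \frac{i}{3}\right)}{3} = 1 - \frac{\left(\frac{11}{28} - 282\right) \left(- \frac{i}{3}\right)}{3} = 1 - \frac{\left(- \frac{7885}{28}\right) \left(- \frac{i}{3}\right)}{3} = 1 - \frac{\frac{7885}{84} i}{3} = 1 - \frac{7885 i}{252} \approx 1.0 - 31.29 i$)
$10446 + I = 10446 + \left(1 - \frac{7885 i}{252}\right) = 10447 - \frac{7885 i}{252}$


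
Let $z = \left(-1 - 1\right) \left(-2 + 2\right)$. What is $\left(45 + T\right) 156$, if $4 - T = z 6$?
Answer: $7644$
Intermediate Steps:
$z = 0$ ($z = \left(-2\right) 0 = 0$)
$T = 4$ ($T = 4 - 0 \cdot 6 = 4 - 0 = 4 + 0 = 4$)
$\left(45 + T\right) 156 = \left(45 + 4\right) 156 = 49 \cdot 156 = 7644$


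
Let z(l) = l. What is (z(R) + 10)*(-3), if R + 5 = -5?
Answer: 0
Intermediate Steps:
R = -10 (R = -5 - 5 = -10)
(z(R) + 10)*(-3) = (-10 + 10)*(-3) = 0*(-3) = 0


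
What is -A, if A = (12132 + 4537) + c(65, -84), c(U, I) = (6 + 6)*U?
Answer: -17449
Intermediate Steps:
c(U, I) = 12*U
A = 17449 (A = (12132 + 4537) + 12*65 = 16669 + 780 = 17449)
-A = -1*17449 = -17449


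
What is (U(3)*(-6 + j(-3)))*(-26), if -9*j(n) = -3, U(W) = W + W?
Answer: 884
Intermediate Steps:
U(W) = 2*W
j(n) = ⅓ (j(n) = -⅑*(-3) = ⅓)
(U(3)*(-6 + j(-3)))*(-26) = ((2*3)*(-6 + ⅓))*(-26) = (6*(-17/3))*(-26) = -34*(-26) = 884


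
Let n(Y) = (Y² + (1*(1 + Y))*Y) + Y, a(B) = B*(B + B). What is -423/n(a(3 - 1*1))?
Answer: -47/16 ≈ -2.9375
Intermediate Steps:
a(B) = 2*B² (a(B) = B*(2*B) = 2*B²)
n(Y) = Y + Y² + Y*(1 + Y) (n(Y) = (Y² + (1 + Y)*Y) + Y = (Y² + Y*(1 + Y)) + Y = Y + Y² + Y*(1 + Y))
-423/n(a(3 - 1*1)) = -423*1/(4*(1 + 2*(3 - 1*1)²)*(3 - 1*1)²) = -423*1/(4*(1 + 2*(3 - 1)²)*(3 - 1)²) = -423*1/(16*(1 + 2*2²)) = -423*1/(16*(1 + 2*4)) = -423*1/(16*(1 + 8)) = -423/(2*8*9) = -423/144 = -423*1/144 = -47/16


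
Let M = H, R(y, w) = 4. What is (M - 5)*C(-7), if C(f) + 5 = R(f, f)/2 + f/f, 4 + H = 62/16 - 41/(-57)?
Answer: 2009/228 ≈ 8.8114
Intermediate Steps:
H = 271/456 (H = -4 + (62/16 - 41/(-57)) = -4 + (62*(1/16) - 41*(-1/57)) = -4 + (31/8 + 41/57) = -4 + 2095/456 = 271/456 ≈ 0.59430)
M = 271/456 ≈ 0.59430
C(f) = -2 (C(f) = -5 + (4/2 + f/f) = -5 + (4*(1/2) + 1) = -5 + (2 + 1) = -5 + 3 = -2)
(M - 5)*C(-7) = (271/456 - 5)*(-2) = -2009/456*(-2) = 2009/228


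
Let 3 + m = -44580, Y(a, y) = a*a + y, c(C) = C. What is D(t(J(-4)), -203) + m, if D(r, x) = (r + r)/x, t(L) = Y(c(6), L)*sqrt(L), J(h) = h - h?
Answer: -44583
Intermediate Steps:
J(h) = 0
Y(a, y) = y + a**2 (Y(a, y) = a**2 + y = y + a**2)
t(L) = sqrt(L)*(36 + L) (t(L) = (L + 6**2)*sqrt(L) = (L + 36)*sqrt(L) = (36 + L)*sqrt(L) = sqrt(L)*(36 + L))
D(r, x) = 2*r/x (D(r, x) = (2*r)/x = 2*r/x)
m = -44583 (m = -3 - 44580 = -44583)
D(t(J(-4)), -203) + m = 2*(sqrt(0)*(36 + 0))/(-203) - 44583 = 2*(0*36)*(-1/203) - 44583 = 2*0*(-1/203) - 44583 = 0 - 44583 = -44583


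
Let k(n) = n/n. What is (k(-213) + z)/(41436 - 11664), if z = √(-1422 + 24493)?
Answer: 1/29772 + √23071/29772 ≈ 0.0051354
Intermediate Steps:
k(n) = 1
z = √23071 ≈ 151.89
(k(-213) + z)/(41436 - 11664) = (1 + √23071)/(41436 - 11664) = (1 + √23071)/29772 = (1 + √23071)*(1/29772) = 1/29772 + √23071/29772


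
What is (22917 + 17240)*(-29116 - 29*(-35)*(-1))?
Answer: -1209970567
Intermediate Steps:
(22917 + 17240)*(-29116 - 29*(-35)*(-1)) = 40157*(-29116 + 1015*(-1)) = 40157*(-29116 - 1015) = 40157*(-30131) = -1209970567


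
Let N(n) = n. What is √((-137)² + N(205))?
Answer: √18974 ≈ 137.75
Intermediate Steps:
√((-137)² + N(205)) = √((-137)² + 205) = √(18769 + 205) = √18974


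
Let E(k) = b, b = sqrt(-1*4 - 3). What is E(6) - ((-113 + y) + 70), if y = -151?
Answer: 194 + I*sqrt(7) ≈ 194.0 + 2.6458*I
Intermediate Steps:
b = I*sqrt(7) (b = sqrt(-4 - 3) = sqrt(-7) = I*sqrt(7) ≈ 2.6458*I)
E(k) = I*sqrt(7)
E(6) - ((-113 + y) + 70) = I*sqrt(7) - ((-113 - 151) + 70) = I*sqrt(7) - (-264 + 70) = I*sqrt(7) - 1*(-194) = I*sqrt(7) + 194 = 194 + I*sqrt(7)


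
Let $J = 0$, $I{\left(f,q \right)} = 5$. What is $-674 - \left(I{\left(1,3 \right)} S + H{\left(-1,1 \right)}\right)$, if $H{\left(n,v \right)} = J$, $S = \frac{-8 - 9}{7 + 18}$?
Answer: $- \frac{3353}{5} \approx -670.6$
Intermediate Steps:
$S = - \frac{17}{25}$ ($S = \frac{-8 - 9}{25} = \left(-17\right) \frac{1}{25} = - \frac{17}{25} \approx -0.68$)
$H{\left(n,v \right)} = 0$
$-674 - \left(I{\left(1,3 \right)} S + H{\left(-1,1 \right)}\right) = -674 - \left(5 \left(- \frac{17}{25}\right) + 0\right) = -674 - \left(- \frac{17}{5} + 0\right) = -674 - - \frac{17}{5} = -674 + \frac{17}{5} = - \frac{3353}{5}$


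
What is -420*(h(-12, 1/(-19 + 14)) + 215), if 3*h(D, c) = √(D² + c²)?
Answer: -90300 - 28*√3601 ≈ -91980.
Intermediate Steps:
h(D, c) = √(D² + c²)/3
-420*(h(-12, 1/(-19 + 14)) + 215) = -420*(√((-12)² + (1/(-19 + 14))²)/3 + 215) = -420*(√(144 + (1/(-5))²)/3 + 215) = -420*(√(144 + (-⅕)²)/3 + 215) = -420*(√(144 + 1/25)/3 + 215) = -420*(√(3601/25)/3 + 215) = -420*((√3601/5)/3 + 215) = -420*(√3601/15 + 215) = -420*(215 + √3601/15) = -90300 - 28*√3601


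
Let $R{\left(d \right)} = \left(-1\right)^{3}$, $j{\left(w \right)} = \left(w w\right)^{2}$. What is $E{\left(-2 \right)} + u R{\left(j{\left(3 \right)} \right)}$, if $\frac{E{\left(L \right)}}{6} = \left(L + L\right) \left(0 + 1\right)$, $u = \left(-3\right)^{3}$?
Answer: $3$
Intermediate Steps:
$u = -27$
$E{\left(L \right)} = 12 L$ ($E{\left(L \right)} = 6 \left(L + L\right) \left(0 + 1\right) = 6 \cdot 2 L 1 = 6 \cdot 2 L = 12 L$)
$j{\left(w \right)} = w^{4}$ ($j{\left(w \right)} = \left(w^{2}\right)^{2} = w^{4}$)
$R{\left(d \right)} = -1$
$E{\left(-2 \right)} + u R{\left(j{\left(3 \right)} \right)} = 12 \left(-2\right) - -27 = -24 + 27 = 3$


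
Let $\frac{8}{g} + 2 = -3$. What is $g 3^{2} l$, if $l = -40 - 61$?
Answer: $\frac{7272}{5} \approx 1454.4$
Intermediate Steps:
$g = - \frac{8}{5}$ ($g = \frac{8}{-2 - 3} = \frac{8}{-5} = 8 \left(- \frac{1}{5}\right) = - \frac{8}{5} \approx -1.6$)
$l = -101$ ($l = -40 - 61 = -101$)
$g 3^{2} l = - \frac{8 \cdot 3^{2}}{5} \left(-101\right) = \left(- \frac{8}{5}\right) 9 \left(-101\right) = \left(- \frac{72}{5}\right) \left(-101\right) = \frac{7272}{5}$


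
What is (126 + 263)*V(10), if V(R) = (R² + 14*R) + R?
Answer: 97250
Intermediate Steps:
V(R) = R² + 15*R
(126 + 263)*V(10) = (126 + 263)*(10*(15 + 10)) = 389*(10*25) = 389*250 = 97250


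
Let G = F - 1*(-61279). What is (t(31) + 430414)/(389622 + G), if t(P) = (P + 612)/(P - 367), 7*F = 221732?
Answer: 144618461/162145872 ≈ 0.89190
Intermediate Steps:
F = 31676 (F = (1/7)*221732 = 31676)
G = 92955 (G = 31676 - 1*(-61279) = 31676 + 61279 = 92955)
t(P) = (612 + P)/(-367 + P)
(t(31) + 430414)/(389622 + G) = ((612 + 31)/(-367 + 31) + 430414)/(389622 + 92955) = (643/(-336) + 430414)/482577 = (-1/336*643 + 430414)*(1/482577) = (-643/336 + 430414)*(1/482577) = (144618461/336)*(1/482577) = 144618461/162145872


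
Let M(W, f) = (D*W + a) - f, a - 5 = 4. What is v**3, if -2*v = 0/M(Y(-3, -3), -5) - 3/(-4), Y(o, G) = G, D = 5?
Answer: -27/512 ≈ -0.052734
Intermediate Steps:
a = 9 (a = 5 + 4 = 9)
M(W, f) = 9 - f + 5*W (M(W, f) = (5*W + 9) - f = (9 + 5*W) - f = 9 - f + 5*W)
v = -3/8 (v = -(0/(9 - 1*(-5) + 5*(-3)) - 3/(-4))/2 = -(0/(9 + 5 - 15) - 3*(-1/4))/2 = -(0/(-1) + 3/4)/2 = -(0*(-1) + 3/4)/2 = -(0 + 3/4)/2 = -1/2*3/4 = -3/8 ≈ -0.37500)
v**3 = (-3/8)**3 = -27/512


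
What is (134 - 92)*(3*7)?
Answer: 882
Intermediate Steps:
(134 - 92)*(3*7) = 42*21 = 882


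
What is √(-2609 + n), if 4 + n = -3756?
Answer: I*√6369 ≈ 79.806*I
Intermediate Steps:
n = -3760 (n = -4 - 3756 = -3760)
√(-2609 + n) = √(-2609 - 3760) = √(-6369) = I*√6369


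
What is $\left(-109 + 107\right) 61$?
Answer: $-122$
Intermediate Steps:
$\left(-109 + 107\right) 61 = \left(-2\right) 61 = -122$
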